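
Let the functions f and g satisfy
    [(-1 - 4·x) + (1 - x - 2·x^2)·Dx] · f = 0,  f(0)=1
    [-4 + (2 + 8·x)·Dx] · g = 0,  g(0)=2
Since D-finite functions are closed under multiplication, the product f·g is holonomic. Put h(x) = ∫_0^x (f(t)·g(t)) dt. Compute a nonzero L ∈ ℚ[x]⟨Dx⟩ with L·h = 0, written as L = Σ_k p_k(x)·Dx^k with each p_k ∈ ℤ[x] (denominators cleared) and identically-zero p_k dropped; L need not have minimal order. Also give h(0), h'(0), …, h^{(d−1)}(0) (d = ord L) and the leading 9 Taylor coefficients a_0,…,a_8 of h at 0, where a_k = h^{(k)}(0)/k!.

f: a_k = 1, 1, 3, 5, 11, 21, 43, 85, 171, …
g: a_k = 2, 4, -4, 8, -20, 56, -168, 528, -1716, …
Product ⇒ symmetric product L₀, ord ≤ 1.
∫: right-multiply L₀ by Dx.
L = (3 + 6·x + 12·x^2)·Dx + (-1 - 3·x + 6·x^2 + 8·x^3)·Dx^2  (order 2).
h: a_k = 0, 2, 3, 2, 13/2, 18/5, 21, -6/7, 387/4, …
ICs: h(0) = 0, h′(0) = 2.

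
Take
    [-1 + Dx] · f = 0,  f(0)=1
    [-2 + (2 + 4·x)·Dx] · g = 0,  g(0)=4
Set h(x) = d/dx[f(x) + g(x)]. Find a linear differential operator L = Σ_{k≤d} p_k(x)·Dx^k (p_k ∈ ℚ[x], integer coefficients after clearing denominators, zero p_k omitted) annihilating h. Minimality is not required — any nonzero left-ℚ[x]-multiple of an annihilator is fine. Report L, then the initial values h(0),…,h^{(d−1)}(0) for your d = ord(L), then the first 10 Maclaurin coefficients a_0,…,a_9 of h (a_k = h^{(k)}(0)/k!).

f: a_k = 1, 1, 1/2, 1/6, 1/24, 1/120, 1/720, 1/5040, 1/40320, 1/362880, …
g: a_k = 4, 4, -2, 2, -5/2, 7/2, -21/4, 33/4, -429/32, 715/32, …
f+g: L₀ = lclm(L_f,L_g), ord ≤ 1+1.
h₀' ⇒ L via d/dx closure of L₀.
L = (-2 - x) + (1 - 2·x - 2·x^2)·Dx + (1 + 3·x + 2·x^2)·Dx^2  (order 2).
h: a_k = 5, -3, 13/2, -59/6, 421/24, -3779/120, 41581/720, -540539/5040, 8108101/40320, -137837699/362880, …
ICs: h(0) = 5, h′(0) = -3.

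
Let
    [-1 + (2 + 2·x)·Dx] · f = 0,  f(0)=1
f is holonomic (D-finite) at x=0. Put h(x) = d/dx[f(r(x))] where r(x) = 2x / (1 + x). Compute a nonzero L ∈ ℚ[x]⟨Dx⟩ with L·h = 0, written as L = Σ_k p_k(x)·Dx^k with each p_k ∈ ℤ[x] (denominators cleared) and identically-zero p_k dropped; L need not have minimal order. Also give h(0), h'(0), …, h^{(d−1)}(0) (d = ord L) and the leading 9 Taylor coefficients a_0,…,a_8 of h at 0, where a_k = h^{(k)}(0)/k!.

L = (-3 - 6·x) + (-1 - 4·x - 3·x^2)·Dx  (order 1).
h: a_k = 1, -3, 15/2, -37/2, 375/8, -981/8, 5271/16, -14445/16, 321291/128, …
ICs: h(0) = 1.

f: a_k = 1, 1/2, -1/8, 1/16, -5/128, 7/256, -21/1024, 33/2048, -429/32768, …
f∘r: x↦r, Dx↦Dx/r' in L_f ⇒ L₀.
Differentiate: ansatz ord ≤ ord L₀ ⇒ L.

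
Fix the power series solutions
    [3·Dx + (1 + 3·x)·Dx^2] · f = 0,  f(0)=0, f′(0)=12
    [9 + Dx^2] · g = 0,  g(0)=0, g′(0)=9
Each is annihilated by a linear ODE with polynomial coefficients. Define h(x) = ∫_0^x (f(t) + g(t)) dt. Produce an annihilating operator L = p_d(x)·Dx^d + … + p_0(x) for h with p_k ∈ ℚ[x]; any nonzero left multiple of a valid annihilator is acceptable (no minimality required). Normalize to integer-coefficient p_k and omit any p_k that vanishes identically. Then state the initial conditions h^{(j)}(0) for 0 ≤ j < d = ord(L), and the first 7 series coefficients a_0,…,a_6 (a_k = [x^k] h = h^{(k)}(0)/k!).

L = (63 + 54·x + 81·x^2)·Dx^2 + (9 + 45·x + 81·x^2 + 81·x^3)·Dx^3 + (7 + 6·x + 9·x^2)·Dx^4 + (1 + 5·x + 9·x^2 + 9·x^3)·Dx^5  (order 5).
h: a_k = 0, 0, 21/2, -6, 45/8, -81/5, 2673/80, …
ICs: h(0) = 0, h′(0) = 0, h′′(0) = 21, h′′′(0) = -36, h′′′′(0) = 135.

f: a_k = 0, 12, -18, 36, -81, 972/5, -486, …
g: a_k = 0, 9, 0, -27/2, 0, 243/40, 0, …
Weyl lclm of L_f,L_g ⇒ L₀ (ord ≤ 4).
h=∫₀ˣh₀: take L = L₀·Dx.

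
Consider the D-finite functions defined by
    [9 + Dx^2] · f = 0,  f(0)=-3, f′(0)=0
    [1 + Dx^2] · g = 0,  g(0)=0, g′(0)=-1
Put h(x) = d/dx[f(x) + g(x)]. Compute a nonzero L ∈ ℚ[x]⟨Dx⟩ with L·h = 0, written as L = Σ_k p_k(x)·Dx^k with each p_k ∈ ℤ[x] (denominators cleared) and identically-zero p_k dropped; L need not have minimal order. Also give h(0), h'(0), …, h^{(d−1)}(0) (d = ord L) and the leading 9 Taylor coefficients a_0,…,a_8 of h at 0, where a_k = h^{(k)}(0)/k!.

f: a_k = -3, 0, 27/2, 0, -81/8, 0, 243/80, 0, -2187/4480, …
g: a_k = 0, -1, 0, 1/6, 0, -1/120, 0, 1/5040, 0, …
Sum ⇒ L₀ = lclm(L_f,L_g) in ℚ(x)⟨Dx⟩.
Derive L from L₀ (diff closure).
L = 9 + 10·Dx^2 + Dx^4  (order 4).
h: a_k = -1, 27, 1/2, -81/2, -1/24, 729/40, 1/720, -2187/560, -1/40320, …
ICs: h(0) = -1, h′(0) = 27, h′′(0) = 1, h′′′(0) = -243.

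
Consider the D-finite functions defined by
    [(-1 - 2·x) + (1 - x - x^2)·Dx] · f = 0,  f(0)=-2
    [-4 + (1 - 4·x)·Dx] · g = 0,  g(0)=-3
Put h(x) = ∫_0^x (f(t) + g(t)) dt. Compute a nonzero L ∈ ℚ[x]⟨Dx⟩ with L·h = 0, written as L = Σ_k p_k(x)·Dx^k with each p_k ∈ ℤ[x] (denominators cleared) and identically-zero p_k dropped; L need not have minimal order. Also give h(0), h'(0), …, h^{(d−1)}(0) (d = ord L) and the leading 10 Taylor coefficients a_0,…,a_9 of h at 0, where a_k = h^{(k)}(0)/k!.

L = (-16 - 72·x + 24·x^2 - 32·x^3)·Dx + (28 - 38·x - 54·x^2 + 16·x^3 - 64·x^4)·Dx^2 + (-3 + 17·x - 23·x^2 + 14·x^3 - 4·x^4 - 16·x^5)·Dx^3  (order 3).
h: a_k = 0, -5, -7, -52/3, -99/2, -778/5, -1544/3, -12314/7, -24597/4, -196676/9, …
ICs: h(0) = 0, h′(0) = -5, h′′(0) = -14.

f: a_k = -2, -2, -4, -6, -10, -16, -26, -42, -68, -110, …
g: a_k = -3, -12, -48, -192, -768, -3072, -12288, -49152, -196608, -786432, …
Sum ⇒ L₀ = lclm(L_f,L_g) in ℚ(x)⟨Dx⟩.
∫: right-multiply L₀ by Dx.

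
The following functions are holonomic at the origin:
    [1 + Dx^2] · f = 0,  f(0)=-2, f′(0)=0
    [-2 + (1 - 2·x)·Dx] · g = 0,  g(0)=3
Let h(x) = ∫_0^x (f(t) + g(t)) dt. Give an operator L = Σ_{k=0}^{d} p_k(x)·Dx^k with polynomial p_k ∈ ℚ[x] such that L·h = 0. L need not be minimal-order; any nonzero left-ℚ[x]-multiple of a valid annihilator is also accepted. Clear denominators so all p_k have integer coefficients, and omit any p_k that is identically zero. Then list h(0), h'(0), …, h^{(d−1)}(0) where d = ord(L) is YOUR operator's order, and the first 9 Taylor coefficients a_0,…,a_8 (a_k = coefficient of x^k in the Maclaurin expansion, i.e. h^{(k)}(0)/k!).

L = (-50 + 8·x - 8·x^2)·Dx + (9 - 22·x + 12·x^2 - 8·x^3)·Dx^2 + (-50 + 8·x - 8·x^2)·Dx^3 + (9 - 22·x + 12·x^2 - 8·x^3)·Dx^4  (order 4).
h: a_k = 0, 1, 3, 13/3, 6, 115/12, 16, 69121/2520, 48, …
ICs: h(0) = 0, h′(0) = 1, h′′(0) = 6, h′′′(0) = 26.

f: a_k = -2, 0, 1, 0, -1/12, 0, 1/360, 0, -1/20160, …
g: a_k = 3, 6, 12, 24, 48, 96, 192, 384, 768, …
Weyl lclm of L_f,L_g ⇒ L₀ (ord ≤ 3).
h=∫h₀ ⇒ L = L₀·Dx.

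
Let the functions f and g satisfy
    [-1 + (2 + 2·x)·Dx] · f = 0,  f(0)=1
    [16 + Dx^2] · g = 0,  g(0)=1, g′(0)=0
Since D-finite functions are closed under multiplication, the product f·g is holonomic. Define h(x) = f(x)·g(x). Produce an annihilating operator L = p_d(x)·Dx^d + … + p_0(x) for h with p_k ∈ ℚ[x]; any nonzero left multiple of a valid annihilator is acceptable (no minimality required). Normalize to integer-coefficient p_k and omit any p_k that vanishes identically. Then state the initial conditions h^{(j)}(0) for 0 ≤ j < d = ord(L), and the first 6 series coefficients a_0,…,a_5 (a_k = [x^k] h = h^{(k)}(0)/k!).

f: a_k = 1, 1/2, -1/8, 1/16, -5/128, 7/256, …
g: a_k = 1, 0, -8, 0, 32/3, 0, …
Product ⇒ symmetric product L₀, ord ≤ 2.
L = (67 + 128·x + 64·x^2) + (-4 - 4·x)·Dx + (4 + 8·x + 4·x^2)·Dx^2  (order 2).
h: a_k = 1, 1/2, -65/8, -63/16, 4465/384, 3733/768, …
ICs: h(0) = 1, h′(0) = 1/2.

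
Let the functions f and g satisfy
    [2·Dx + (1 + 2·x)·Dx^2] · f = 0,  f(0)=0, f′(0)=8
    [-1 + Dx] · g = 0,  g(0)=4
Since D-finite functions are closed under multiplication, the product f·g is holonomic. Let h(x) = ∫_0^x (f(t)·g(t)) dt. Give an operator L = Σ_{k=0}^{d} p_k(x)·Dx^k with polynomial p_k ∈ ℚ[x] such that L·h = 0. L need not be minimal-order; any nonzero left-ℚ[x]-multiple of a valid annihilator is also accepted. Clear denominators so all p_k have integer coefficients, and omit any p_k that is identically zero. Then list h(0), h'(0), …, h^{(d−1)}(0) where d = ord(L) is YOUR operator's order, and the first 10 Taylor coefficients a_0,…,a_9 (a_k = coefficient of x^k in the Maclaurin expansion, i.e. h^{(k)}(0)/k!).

f: a_k = 0, 8, -8, 32/3, -16, 128/5, -128/3, 512/7, -128, 2048/9, …
g: a_k = 4, 4, 2, 2/3, 1/6, 1/30, 1/180, 1/1260, 1/10080, 1/90720, …
Sym-product of L_f,L_g gives L₀ (≤ ord 2).
Integrate: L := L₀·Dx.
L = (-1 + 2·x)·Dx - 4·x·Dx^2 + (1 + 2·x)·Dx^3  (order 3).
h: a_k = 0, 0, 16, 0, 20/3, -32/5, 418/45, -848/63, 25829/1260, -13052/405, …
ICs: h(0) = 0, h′(0) = 0, h′′(0) = 32.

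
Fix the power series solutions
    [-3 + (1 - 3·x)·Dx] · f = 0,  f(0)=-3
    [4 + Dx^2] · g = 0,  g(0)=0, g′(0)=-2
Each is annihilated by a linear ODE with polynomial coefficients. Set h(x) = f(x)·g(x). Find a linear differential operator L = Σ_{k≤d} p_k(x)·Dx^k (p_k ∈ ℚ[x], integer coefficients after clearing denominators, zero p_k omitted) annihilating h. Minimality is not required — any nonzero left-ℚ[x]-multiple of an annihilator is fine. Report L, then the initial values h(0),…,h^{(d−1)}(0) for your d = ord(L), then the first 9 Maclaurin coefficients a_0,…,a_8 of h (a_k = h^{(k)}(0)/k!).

f: a_k = -3, -9, -27, -81, -243, -729, -2187, -6561, -19683, …
g: a_k = 0, -2, 0, 4/3, 0, -4/15, 0, 8/315, 0, …
Sym-product of L_f,L_g gives L₀ (≤ ord 2).
L = (-4 + 12·x) + 6·Dx + (-1 + 3·x)·Dx^2  (order 2).
h: a_k = 0, 6, 18, 50, 150, 2254/5, 6762/5, 425998/105, 425998/35, …
ICs: h(0) = 0, h′(0) = 6.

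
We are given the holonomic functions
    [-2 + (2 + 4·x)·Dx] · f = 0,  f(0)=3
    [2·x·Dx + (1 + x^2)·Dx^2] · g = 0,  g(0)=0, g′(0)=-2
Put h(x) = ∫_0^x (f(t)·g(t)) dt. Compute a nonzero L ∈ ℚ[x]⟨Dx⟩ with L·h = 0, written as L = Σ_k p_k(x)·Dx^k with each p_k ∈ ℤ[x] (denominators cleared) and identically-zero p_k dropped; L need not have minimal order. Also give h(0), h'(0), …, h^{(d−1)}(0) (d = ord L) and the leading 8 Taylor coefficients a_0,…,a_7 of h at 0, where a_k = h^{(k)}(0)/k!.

L = (3 - 2·x - x^2)·Dx + (-2 - 2·x + 6·x^2 + 4·x^3)·Dx^2 + (1 + 4·x + 5·x^2 + 4·x^3 + 4·x^4)·Dx^3  (order 3).
h: a_k = 0, 0, -3, -2, 5/4, -1/5, 31/120, -109/140, …
ICs: h(0) = 0, h′(0) = 0, h′′(0) = -6.

f: a_k = 3, 3, -3/2, 3/2, -15/8, 21/8, -63/16, 99/16, …
g: a_k = 0, -2, 0, 2/3, 0, -2/5, 0, 2/7, …
L₀ := L_f ⊗_s L_g (sym. prod.), ord ≤ 2.
h=∫₀ˣh₀: take L = L₀·Dx.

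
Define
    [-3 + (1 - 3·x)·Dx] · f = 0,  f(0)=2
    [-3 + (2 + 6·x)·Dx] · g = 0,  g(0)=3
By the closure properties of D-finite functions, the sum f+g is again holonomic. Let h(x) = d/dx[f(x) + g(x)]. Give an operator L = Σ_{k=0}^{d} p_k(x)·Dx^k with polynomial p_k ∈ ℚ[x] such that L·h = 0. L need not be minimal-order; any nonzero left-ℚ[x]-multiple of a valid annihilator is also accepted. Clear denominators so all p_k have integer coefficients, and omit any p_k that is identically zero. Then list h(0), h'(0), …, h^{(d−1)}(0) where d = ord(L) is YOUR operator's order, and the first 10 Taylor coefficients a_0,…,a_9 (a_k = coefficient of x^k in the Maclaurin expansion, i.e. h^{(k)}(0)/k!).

f: a_k = 2, 6, 18, 54, 162, 486, 1458, 4374, 13122, 39366, …
g: a_k = 3, 9/2, -27/8, 81/16, -1215/128, 5103/256, -45927/1024, 216513/2048, -8444007/32768, 42220035/65536, …
f+g: L₀ = lclm(L_f,L_g), ord ≤ 1+1.
Differentiate: ansatz ord ≤ ord L₀ ⇒ L.
L = (-162 - 162·x) + (-63 - 486·x - 567·x^2)·Dx + (10 + 18·x - 90·x^2 - 162·x^3)·Dx^2  (order 2).
h: a_k = 21/2, 117/4, 2835/16, 19521/32, 647595/256, 4341195/512, 64221255/2048, 421537689/4096, 23598991899/65536, 152640188775/131072, …
ICs: h(0) = 21/2, h′(0) = 117/4.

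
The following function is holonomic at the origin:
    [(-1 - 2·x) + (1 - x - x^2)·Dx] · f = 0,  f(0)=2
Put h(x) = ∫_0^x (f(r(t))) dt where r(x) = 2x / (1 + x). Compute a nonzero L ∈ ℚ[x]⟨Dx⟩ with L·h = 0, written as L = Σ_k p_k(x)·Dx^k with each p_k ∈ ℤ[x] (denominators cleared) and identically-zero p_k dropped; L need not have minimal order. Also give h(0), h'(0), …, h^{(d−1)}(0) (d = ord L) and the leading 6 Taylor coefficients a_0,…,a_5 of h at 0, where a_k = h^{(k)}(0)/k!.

L = (2 + 10·x)·Dx + (-1 - x + 5·x^2 + 5·x^3)·Dx^2  (order 2).
h: a_k = 0, 2, 2, 4, 5, 12, …
ICs: h(0) = 0, h′(0) = 2.

f: a_k = 2, 2, 4, 6, 10, 16, …
L₀ from L_f via x↦r, Dx↦r'^{-1}Dx.
∫: right-multiply L₀ by Dx.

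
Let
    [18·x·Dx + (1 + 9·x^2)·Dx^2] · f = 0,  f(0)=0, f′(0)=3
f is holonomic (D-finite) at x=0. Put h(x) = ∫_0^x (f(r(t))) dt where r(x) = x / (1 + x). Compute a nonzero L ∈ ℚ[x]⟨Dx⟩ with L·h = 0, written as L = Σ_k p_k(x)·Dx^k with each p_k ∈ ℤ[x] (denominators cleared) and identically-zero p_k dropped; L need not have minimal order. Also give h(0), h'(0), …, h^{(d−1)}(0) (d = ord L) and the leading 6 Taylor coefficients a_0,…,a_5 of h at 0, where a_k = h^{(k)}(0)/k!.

L = (2 + 20·x)·Dx^2 + (1 + 2·x + 10·x^2)·Dx^3  (order 3).
h: a_k = 0, 0, 3/2, -1, -3/2, 24/5, …
ICs: h(0) = 0, h′(0) = 0, h′′(0) = 3.

f: a_k = 0, 3, 0, -9, 0, 243/5, …
f∘r: x↦r, Dx↦Dx/r' in L_f ⇒ L₀.
Integrate: L := L₀·Dx.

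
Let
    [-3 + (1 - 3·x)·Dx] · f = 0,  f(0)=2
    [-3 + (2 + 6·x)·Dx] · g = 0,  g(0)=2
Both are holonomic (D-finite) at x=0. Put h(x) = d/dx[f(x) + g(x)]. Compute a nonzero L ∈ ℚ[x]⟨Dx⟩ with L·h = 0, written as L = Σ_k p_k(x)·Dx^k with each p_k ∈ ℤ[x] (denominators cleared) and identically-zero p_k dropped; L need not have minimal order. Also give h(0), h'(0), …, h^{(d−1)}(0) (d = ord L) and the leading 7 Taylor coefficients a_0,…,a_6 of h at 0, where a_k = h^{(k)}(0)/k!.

L = (-162 - 162·x) + (-63 - 486·x - 567·x^2)·Dx + (10 + 18·x - 90·x^2 - 162·x^3)·Dx^2  (order 2).
h: a_k = 9, 63/2, 1377/8, 9963/16, 319545/128, 2193561/256, 31858029/1024, …
ICs: h(0) = 9, h′(0) = 63/2.

f: a_k = 2, 6, 18, 54, 162, 486, 1458, …
g: a_k = 2, 3, -9/4, 27/8, -405/64, 1701/128, -15309/512, …
f+g: L₀ = lclm(L_f,L_g), ord ≤ 1+1.
h=h₀': d/dx-closure on L₀ ⇒ L.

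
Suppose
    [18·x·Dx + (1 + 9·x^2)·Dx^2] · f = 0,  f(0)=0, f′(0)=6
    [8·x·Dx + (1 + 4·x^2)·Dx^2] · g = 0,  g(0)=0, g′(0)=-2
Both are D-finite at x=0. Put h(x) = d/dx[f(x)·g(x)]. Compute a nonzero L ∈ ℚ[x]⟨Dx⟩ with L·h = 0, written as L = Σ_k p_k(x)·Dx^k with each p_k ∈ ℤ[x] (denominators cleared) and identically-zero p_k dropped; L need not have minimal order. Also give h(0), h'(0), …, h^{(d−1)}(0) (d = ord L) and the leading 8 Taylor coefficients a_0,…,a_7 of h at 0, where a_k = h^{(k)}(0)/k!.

L = (-864·x - 18720·x^3 - 82944·x^5 + 134784·x^7 + 1119744·x^9) + (-52 - 3036·x^2 - 33696·x^4 - 72576·x^6 + 471744·x^8 + 1679616·x^10)·Dx + (-104·x - 2072·x^3 - 11232·x^5 + 13968·x^7 + 269568·x^9 + 559872·x^11)·Dx^2 + (-1 - 26·x^2 - 205·x^4 + 7380·x^8 + 33696·x^10 + 46656·x^12)·Dx^3  (order 3).
h: a_k = 0, -24, 0, 208, 0, -8424/5, 0, 485472/35, …
ICs: h(0) = 0, h′(0) = -24, h′′(0) = 0.

f: a_k = 0, 6, 0, -18, 0, 486/5, 0, -4374/7, …
g: a_k = 0, -2, 0, 8/3, 0, -32/5, 0, 128/7, …
f·g: L₀ = L_f ⊗_s L_g, ord ≤ 2·2.
Derive L from L₀ (diff closure).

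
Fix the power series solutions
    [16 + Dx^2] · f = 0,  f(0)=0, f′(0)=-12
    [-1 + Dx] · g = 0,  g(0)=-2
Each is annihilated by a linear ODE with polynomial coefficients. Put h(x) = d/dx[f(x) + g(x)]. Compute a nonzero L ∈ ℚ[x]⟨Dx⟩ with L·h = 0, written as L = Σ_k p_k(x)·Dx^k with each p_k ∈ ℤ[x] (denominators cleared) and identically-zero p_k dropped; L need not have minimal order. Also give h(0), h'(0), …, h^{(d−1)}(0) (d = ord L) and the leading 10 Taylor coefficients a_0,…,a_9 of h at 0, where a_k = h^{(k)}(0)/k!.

L = 16 - 16·Dx + Dx^2 - Dx^3  (order 3).
h: a_k = -14, -2, 95, -1/3, -1537/12, -1/60, 4915/72, -1/2520, -393217/20160, -1/181440, …
ICs: h(0) = -14, h′(0) = -2, h′′(0) = 190.

f: a_k = 0, -12, 0, 32, 0, -128/5, 0, 1024/105, 0, -2048/945, …
g: a_k = -2, -2, -1, -1/3, -1/12, -1/60, -1/360, -1/2520, -1/20160, -1/181440, …
f+g: L₀ = lclm(L_f,L_g), ord ≤ 2+1.
Differentiate: ansatz ord ≤ ord L₀ ⇒ L.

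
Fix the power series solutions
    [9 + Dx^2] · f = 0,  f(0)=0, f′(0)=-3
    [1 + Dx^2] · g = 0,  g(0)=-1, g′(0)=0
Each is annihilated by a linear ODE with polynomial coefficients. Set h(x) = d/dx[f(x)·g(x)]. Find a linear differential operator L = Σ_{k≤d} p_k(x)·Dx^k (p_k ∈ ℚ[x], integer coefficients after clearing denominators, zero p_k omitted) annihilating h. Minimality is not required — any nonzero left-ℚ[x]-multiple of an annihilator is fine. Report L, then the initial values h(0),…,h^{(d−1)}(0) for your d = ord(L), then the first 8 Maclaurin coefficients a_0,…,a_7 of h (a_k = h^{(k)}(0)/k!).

L = 64 + 20·Dx^2 + Dx^4  (order 4).
h: a_k = 3, 0, -18, 0, 22, 0, -172/15, 0, …
ICs: h(0) = 3, h′(0) = 0, h′′(0) = -36, h′′′(0) = 0.

f: a_k = 0, -3, 0, 9/2, 0, -81/40, 0, 243/560, …
g: a_k = -1, 0, 1/2, 0, -1/24, 0, 1/720, 0, …
Product ⇒ symmetric product L₀, ord ≤ 4.
Derive L from L₀ (diff closure).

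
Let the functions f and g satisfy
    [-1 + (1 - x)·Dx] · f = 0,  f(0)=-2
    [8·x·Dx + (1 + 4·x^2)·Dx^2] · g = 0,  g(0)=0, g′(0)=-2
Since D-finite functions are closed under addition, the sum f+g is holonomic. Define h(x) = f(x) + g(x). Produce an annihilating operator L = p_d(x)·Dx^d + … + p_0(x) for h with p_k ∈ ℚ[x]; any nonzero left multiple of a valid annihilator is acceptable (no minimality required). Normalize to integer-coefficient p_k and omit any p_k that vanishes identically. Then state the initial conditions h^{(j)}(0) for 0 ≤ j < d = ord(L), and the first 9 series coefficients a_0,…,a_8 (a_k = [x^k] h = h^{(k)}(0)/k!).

L = (-8 + 32·x + 96·x^2)·Dx + (7 - 8·x - 20·x^2 + 96·x^3)·Dx^2 + (-1 - 3·x - 12·x^3 + 16·x^4)·Dx^3  (order 3).
h: a_k = -2, -4, -2, 2/3, -2, -42/5, -2, 114/7, -2, …
ICs: h(0) = -2, h′(0) = -4, h′′(0) = -4.

f: a_k = -2, -2, -2, -2, -2, -2, -2, -2, -2, …
g: a_k = 0, -2, 0, 8/3, 0, -32/5, 0, 128/7, 0, …
Sum ⇒ L₀ = lclm(L_f,L_g) in ℚ(x)⟨Dx⟩.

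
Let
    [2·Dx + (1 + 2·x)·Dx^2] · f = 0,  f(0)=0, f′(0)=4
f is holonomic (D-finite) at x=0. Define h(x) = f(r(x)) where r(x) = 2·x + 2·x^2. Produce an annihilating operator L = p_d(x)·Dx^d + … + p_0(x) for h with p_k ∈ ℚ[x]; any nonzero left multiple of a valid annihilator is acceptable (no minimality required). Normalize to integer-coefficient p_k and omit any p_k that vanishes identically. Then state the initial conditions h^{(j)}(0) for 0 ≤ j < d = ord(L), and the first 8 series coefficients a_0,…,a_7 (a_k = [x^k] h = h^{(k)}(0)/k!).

f: a_k = 0, 4, -4, 16/3, -8, 64/5, -64/3, 256/7, …
L₀ from L_f via x↦r, Dx↦r'^{-1}Dx.
L = 2·Dx + (1 + 2·x)·Dx^2  (order 2).
h: a_k = 0, 8, -8, 32/3, -16, 128/5, -128/3, 512/7, …
ICs: h(0) = 0, h′(0) = 8.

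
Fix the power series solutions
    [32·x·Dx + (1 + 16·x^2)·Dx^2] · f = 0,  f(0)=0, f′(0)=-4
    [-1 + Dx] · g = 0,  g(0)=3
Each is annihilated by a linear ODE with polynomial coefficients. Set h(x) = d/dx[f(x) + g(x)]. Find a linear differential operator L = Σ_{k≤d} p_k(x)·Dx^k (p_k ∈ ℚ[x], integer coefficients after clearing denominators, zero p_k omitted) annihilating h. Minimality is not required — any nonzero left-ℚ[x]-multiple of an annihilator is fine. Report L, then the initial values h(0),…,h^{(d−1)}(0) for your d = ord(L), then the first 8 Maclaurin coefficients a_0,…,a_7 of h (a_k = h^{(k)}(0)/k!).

L = (32 - 32·x - 1536·x^2 - 512·x^3) + (-33 + 1504·x^2 - 256·x^4)·Dx + (1 + 32·x + 32·x^2 + 512·x^3 + 256·x^4)·Dx^2  (order 2).
h: a_k = -1, 3, 131/2, 1/2, -8191/8, 1/40, 3932161/240, 1/1680, …
ICs: h(0) = -1, h′(0) = 3.

f: a_k = 0, -4, 0, 64/3, 0, -1024/5, 0, 16384/7, …
g: a_k = 3, 3, 3/2, 1/2, 1/8, 1/40, 1/240, 1/1680, …
Weyl lclm of L_f,L_g ⇒ L₀ (ord ≤ 3).
Derive L from L₀ (diff closure).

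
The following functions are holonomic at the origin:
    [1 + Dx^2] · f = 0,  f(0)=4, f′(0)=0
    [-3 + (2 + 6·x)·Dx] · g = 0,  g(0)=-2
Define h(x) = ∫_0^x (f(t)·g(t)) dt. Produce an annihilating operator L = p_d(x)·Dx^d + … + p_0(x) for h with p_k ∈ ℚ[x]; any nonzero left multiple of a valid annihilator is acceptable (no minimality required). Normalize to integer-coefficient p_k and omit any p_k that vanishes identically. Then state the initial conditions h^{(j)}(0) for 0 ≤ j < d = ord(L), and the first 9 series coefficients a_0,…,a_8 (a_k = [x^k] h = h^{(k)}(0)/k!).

f: a_k = 4, 0, -2, 0, 1/6, 0, -1/180, 0, 1/10080, …
g: a_k = -2, -3, 9/4, -27/8, 405/64, -1701/128, 15309/512, -72171/1024, 2814669/16384, …
Product ⇒ symmetric product L₀, ord ≤ 2.
h=∫₀ˣh₀: take L = L₀·Dx.
L = (31 + 24·x + 36·x^2)·Dx + (-12 - 36·x)·Dx^2 + (4 + 24·x + 36·x^2)·Dx^3  (order 3).
h: a_k = 0, -8, -6, 13/3, -15/8, 983/240, -1501/192, 618229/40320, -982601/30720, …
ICs: h(0) = 0, h′(0) = -8, h′′(0) = -12.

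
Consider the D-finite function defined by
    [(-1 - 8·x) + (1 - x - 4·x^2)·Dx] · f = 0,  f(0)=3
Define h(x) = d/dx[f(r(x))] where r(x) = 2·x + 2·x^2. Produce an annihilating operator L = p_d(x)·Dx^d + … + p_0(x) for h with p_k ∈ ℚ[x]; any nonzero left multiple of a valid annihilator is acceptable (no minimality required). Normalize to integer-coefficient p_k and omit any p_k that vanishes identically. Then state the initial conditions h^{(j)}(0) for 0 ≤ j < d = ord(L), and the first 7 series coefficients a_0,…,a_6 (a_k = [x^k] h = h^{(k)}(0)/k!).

L = (22 + 204·x + 1260·x^2 + 4672·x^3 + 8736·x^4 + 7680·x^5 + 2560·x^6) + (-1 - 16·x + 6·x^2 + 420·x^3 + 1520·x^4 + 2400·x^5 + 1792·x^6 + 512·x^7)·Dx  (order 1).
h: a_k = 6, 132, 1008, 8400, 62280, 447120, 3120768, …
ICs: h(0) = 6.

f: a_k = 3, 3, 15, 27, 87, 195, 543, …
Substitute x→r, Dx→(1/r')Dx; clear ⇒ L₀.
Derive L from L₀ (diff closure).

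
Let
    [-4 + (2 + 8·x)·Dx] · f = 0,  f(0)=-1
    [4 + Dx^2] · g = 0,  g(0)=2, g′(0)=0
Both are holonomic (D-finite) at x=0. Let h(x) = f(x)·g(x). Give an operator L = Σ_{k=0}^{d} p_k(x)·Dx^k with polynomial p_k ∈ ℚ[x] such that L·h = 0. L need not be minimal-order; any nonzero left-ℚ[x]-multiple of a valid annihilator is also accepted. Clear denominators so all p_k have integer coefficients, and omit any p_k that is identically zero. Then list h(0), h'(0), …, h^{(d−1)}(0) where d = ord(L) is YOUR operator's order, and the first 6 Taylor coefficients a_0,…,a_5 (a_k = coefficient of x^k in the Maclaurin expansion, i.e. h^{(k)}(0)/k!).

f: a_k = -1, -2, 2, -4, 10, -28, …
g: a_k = 2, 0, -4, 0, 4/3, 0, …
h₀=f·g: eliminate ⇒ L₀, order ≤ 1·2.
L = (16 + 32·x + 64·x^2) + (-4 - 16·x)·Dx + (1 + 8·x + 16·x^2)·Dx^2  (order 2).
h: a_k = -2, -4, 8, 0, 32/3, -128/3, …
ICs: h(0) = -2, h′(0) = -4.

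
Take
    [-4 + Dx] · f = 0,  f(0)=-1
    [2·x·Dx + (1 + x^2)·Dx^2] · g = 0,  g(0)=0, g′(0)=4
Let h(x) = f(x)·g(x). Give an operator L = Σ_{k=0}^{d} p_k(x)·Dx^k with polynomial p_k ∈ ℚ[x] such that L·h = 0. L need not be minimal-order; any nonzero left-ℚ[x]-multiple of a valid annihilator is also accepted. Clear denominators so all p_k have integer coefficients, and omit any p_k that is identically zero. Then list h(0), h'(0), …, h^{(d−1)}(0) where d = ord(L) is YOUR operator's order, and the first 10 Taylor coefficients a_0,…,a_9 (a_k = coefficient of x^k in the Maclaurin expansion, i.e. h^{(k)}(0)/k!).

L = (16 - 8·x + 16·x^2) + (-8 + 2·x - 8·x^2)·Dx + (1 + x^2)·Dx^2  (order 2).
h: a_k = 0, -4, -16, -92/3, -112/3, -164/5, -208/9, -1508/105, -496/63, -628/189, …
ICs: h(0) = 0, h′(0) = -4.

f: a_k = -1, -4, -8, -32/3, -32/3, -128/15, -256/45, -1024/315, -512/315, -2048/2835, …
g: a_k = 0, 4, 0, -4/3, 0, 4/5, 0, -4/7, 0, 4/9, …
L₀ := L_f ⊗_s L_g (sym. prod.), ord ≤ 2.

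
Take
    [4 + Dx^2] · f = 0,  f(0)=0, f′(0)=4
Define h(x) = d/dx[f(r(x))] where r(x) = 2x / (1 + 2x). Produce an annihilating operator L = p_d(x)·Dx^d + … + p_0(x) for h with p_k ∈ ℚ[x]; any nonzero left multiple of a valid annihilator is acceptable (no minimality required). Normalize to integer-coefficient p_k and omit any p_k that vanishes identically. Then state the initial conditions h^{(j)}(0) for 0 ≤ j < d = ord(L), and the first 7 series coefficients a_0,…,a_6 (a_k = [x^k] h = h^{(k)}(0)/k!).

L = (40 + 96·x + 96·x^2) + (12 + 72·x + 144·x^2 + 96·x^3)·Dx + (1 + 8·x + 24·x^2 + 32·x^3 + 16·x^4)·Dx^2  (order 2).
h: a_k = 8, -32, 32, 256, -5504/3, 7680, -1131008/45, …
ICs: h(0) = 8, h′(0) = -32.

f: a_k = 0, 4, 0, -8/3, 0, 8/15, 0, …
Change of var in L_f (x↦r) gives L₀.
Derive L from L₀ (diff closure).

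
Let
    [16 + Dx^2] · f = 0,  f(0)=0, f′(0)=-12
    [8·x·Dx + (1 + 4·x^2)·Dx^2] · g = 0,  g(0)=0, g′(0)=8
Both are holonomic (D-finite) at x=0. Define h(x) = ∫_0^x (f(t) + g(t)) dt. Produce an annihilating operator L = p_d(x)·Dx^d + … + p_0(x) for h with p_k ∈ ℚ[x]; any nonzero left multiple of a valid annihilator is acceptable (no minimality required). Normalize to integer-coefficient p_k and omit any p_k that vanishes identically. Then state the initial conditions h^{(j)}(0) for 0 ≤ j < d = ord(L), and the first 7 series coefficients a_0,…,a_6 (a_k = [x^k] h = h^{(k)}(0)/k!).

f: a_k = 0, -12, 0, 32, 0, -128/5, 0, …
g: a_k = 0, 8, 0, -32/3, 0, 128/5, 0, …
L₀ := lclm(L_f,L_g); ord L₀ ≤ 2+2.
∫: right-multiply L₀ by Dx.
L = (-512·x + 5120·x^3 + 4096·x^5)·Dx^2 + (16 + 512·x^2 + 2304·x^4 + 2048·x^6)·Dx^3 + (-32·x + 320·x^3 + 256·x^5)·Dx^4 + (1 + 32·x^2 + 144·x^4 + 128·x^6)·Dx^5  (order 5).
h: a_k = 0, 0, -2, 0, 16/3, 0, 0, …
ICs: h(0) = 0, h′(0) = 0, h′′(0) = -4, h′′′(0) = 0, h′′′′(0) = 128.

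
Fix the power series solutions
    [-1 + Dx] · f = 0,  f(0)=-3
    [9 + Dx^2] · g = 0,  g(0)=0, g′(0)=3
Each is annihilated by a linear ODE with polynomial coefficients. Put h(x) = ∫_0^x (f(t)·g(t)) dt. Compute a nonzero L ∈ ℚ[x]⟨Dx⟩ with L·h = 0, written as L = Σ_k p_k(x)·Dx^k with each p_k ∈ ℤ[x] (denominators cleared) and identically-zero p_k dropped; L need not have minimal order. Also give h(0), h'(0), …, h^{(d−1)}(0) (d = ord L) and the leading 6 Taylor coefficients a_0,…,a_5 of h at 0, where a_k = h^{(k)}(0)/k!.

L = 10·Dx - 2·Dx^2 + Dx^3  (order 3).
h: a_k = 0, 0, -9/2, -3, 9/4, 12/5, …
ICs: h(0) = 0, h′(0) = 0, h′′(0) = -9.

f: a_k = -3, -3, -3/2, -1/2, -1/8, -1/40, …
g: a_k = 0, 3, 0, -9/2, 0, 81/40, …
L₀ := L_f ⊗_s L_g (sym. prod.), ord ≤ 2.
Integrate: L := L₀·Dx.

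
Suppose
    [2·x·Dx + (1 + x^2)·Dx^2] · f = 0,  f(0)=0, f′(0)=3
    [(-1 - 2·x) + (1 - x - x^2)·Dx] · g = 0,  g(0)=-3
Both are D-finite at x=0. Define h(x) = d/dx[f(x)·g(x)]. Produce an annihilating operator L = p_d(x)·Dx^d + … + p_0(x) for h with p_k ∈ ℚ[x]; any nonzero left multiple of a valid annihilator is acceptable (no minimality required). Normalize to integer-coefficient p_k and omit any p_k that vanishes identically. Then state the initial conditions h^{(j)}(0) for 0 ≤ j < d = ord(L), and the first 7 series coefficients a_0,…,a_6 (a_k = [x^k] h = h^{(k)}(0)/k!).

L = (2 + 30·x^2 + 24·x^3 + 36·x^4) + (4 + 10·x + 12·x^2 + 22·x^3 + 24·x^4 + 24·x^5)·Dx + (-1 - 2·x^2 + 4·x^3 + 2·x^4 + 4·x^5 + 3·x^6)·Dx^2  (order 2).
h: a_k = -9, -18, -45, -96, -204, -1944/5, -3651/5, …
ICs: h(0) = -9, h′(0) = -18.

f: a_k = 0, 3, 0, -1, 0, 3/5, 0, …
g: a_k = -3, -3, -6, -9, -15, -24, -39, …
h₀=f·g: eliminate ⇒ L₀, order ≤ 2·1.
h₀' ⇒ L via d/dx closure of L₀.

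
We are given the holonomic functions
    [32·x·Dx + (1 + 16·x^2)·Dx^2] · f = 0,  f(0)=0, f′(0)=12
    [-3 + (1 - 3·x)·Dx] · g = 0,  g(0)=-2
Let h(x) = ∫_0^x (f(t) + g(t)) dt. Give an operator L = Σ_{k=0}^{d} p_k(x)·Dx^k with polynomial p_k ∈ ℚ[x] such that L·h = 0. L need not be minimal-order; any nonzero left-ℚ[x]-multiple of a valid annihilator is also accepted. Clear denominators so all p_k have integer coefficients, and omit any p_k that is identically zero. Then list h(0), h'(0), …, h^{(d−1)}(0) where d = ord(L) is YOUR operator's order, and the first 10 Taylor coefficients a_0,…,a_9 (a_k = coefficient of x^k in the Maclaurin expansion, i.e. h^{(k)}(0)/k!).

L = (96 - 1152·x - 4608·x^2)·Dx^2 + (-43 + 96·x - 240·x^2 - 4608·x^3)·Dx^3 + (3 + 7·x + 112·x^3 - 768·x^4)·Dx^4  (order 4).
h: a_k = 0, -2, 3, -6, -59/2, -162/5, 107/5, -1458/7, -39885/28, -1458, …
ICs: h(0) = 0, h′(0) = -2, h′′(0) = 6, h′′′(0) = -36.

f: a_k = 0, 12, 0, -64, 0, 3072/5, 0, -49152/7, 0, 262144/3, …
g: a_k = -2, -6, -18, -54, -162, -486, -1458, -4374, -13122, -39366, …
f+g: L₀ = lclm(L_f,L_g), ord ≤ 2+1.
h=∫₀ˣh₀: take L = L₀·Dx.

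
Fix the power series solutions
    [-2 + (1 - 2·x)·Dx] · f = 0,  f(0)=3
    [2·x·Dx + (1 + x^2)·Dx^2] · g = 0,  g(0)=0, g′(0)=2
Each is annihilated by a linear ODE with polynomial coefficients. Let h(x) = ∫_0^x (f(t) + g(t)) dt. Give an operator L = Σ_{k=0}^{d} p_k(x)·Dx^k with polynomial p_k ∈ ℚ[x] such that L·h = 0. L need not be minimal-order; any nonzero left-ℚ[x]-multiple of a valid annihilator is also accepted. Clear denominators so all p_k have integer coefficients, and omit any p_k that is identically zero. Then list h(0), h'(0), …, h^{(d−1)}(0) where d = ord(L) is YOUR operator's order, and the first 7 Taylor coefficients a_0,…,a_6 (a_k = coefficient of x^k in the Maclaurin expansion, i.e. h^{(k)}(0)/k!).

f: a_k = 3, 6, 12, 24, 48, 96, 192, …
g: a_k = 0, 2, 0, -2/3, 0, 2/5, 0, …
f+g: L₀ = lclm(L_f,L_g), ord ≤ 1+2.
Integrate: L := L₀·Dx.
L = (-4 + 32·x + 12·x^2)·Dx^2 + (13 - 4·x + 25·x^2 + 12·x^3)·Dx^3 + (-2 + 3·x + 3·x^3 + 2·x^4)·Dx^4  (order 4).
h: a_k = 0, 3, 4, 4, 35/6, 48/5, 241/15, …
ICs: h(0) = 0, h′(0) = 3, h′′(0) = 8, h′′′(0) = 24.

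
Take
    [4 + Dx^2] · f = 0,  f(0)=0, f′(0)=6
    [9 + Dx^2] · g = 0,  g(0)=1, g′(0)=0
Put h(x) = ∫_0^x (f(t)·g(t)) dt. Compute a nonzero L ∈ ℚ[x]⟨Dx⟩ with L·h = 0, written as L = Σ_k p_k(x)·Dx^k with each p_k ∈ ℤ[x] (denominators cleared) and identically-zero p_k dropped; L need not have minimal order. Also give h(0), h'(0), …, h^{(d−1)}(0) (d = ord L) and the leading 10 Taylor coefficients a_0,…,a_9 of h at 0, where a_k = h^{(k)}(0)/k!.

L = 25·Dx + 26·Dx^3 + Dx^5  (order 5).
h: a_k = 0, 0, 3, 0, -31/4, 0, 781/120, 0, -19531/6720, 0, …
ICs: h(0) = 0, h′(0) = 0, h′′(0) = 6, h′′′(0) = 0, h′′′′(0) = -186.

f: a_k = 0, 6, 0, -4, 0, 4/5, 0, -8/105, 0, 4/945, …
g: a_k = 1, 0, -9/2, 0, 27/8, 0, -81/80, 0, 729/4480, 0, …
f·g: L₀ = L_f ⊗_s L_g, ord ≤ 2·2.
h=∫h₀ ⇒ L = L₀·Dx.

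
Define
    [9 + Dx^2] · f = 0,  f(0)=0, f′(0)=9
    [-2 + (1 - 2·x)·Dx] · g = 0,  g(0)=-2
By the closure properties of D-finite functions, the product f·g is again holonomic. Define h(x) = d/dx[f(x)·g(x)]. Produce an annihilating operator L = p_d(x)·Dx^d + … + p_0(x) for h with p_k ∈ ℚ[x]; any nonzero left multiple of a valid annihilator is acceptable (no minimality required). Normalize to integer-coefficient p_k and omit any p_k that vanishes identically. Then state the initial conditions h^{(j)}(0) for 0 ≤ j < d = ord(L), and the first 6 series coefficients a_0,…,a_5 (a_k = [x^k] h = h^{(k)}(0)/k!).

L = (1 - 36·x + 36·x^2) + (-4 + 8·x)·Dx + (1 - 4·x + 4·x^2)·Dx^2  (order 2).
h: a_k = -18, -72, -135, -360, -3843/4, -11529/5, …
ICs: h(0) = -18, h′(0) = -72.

f: a_k = 0, 9, 0, -27/2, 0, 243/40, …
g: a_k = -2, -4, -8, -16, -32, -64, …
Product ⇒ symmetric product L₀, ord ≤ 2.
h=h₀': d/dx-closure on L₀ ⇒ L.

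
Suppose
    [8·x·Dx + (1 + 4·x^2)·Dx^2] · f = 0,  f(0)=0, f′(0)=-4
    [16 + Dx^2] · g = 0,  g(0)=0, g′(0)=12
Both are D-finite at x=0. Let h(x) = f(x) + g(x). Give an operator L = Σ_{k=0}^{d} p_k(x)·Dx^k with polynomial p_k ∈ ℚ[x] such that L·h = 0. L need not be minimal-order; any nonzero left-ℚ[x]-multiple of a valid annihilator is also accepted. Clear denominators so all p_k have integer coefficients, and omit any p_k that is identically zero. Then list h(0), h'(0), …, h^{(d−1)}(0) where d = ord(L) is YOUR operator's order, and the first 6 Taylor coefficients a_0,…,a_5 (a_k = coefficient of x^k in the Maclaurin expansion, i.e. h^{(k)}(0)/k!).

f: a_k = 0, -4, 0, 16/3, 0, -64/5, …
g: a_k = 0, 12, 0, -32, 0, 128/5, …
Weyl lclm of L_f,L_g ⇒ L₀ (ord ≤ 4).
L = (-512·x + 5120·x^3 + 4096·x^5)·Dx + (16 + 512·x^2 + 2304·x^4 + 2048·x^6)·Dx^2 + (-32·x + 320·x^3 + 256·x^5)·Dx^3 + (1 + 32·x^2 + 144·x^4 + 128·x^6)·Dx^4  (order 4).
h: a_k = 0, 8, 0, -80/3, 0, 64/5, …
ICs: h(0) = 0, h′(0) = 8, h′′(0) = 0, h′′′(0) = -160.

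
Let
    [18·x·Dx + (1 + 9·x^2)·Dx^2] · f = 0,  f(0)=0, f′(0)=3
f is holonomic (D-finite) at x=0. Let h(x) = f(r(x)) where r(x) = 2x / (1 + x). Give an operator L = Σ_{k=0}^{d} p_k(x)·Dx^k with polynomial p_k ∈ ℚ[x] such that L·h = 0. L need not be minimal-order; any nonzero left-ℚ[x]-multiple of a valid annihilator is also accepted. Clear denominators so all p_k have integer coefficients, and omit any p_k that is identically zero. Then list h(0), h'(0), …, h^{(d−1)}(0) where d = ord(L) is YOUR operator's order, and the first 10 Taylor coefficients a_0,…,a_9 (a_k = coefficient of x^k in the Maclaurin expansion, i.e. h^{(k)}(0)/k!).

f: a_k = 0, 3, 0, -9, 0, 243/5, 0, -2187/7, 0, 2187, …
f∘r: x↦r, Dx↦Dx/r' in L_f ⇒ L₀.
L = (2 + 74·x)·Dx + (1 + 2·x + 37·x^2)·Dx^2  (order 2).
h: a_k = 0, 6, -6, -66, 210, 5646/5, -7062, -124158/7, 227010, 106854, …
ICs: h(0) = 0, h′(0) = 6.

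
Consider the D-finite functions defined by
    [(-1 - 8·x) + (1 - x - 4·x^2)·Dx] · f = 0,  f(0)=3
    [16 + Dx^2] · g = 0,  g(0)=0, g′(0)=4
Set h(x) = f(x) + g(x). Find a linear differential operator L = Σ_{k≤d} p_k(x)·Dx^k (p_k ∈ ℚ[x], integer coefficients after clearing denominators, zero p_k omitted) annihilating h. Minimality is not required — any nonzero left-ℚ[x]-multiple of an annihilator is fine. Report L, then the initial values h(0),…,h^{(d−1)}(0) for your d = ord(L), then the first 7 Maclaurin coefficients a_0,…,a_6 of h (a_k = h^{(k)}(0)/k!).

f: a_k = 3, 3, 15, 27, 87, 195, 543, …
g: a_k = 0, 4, 0, -32/3, 0, 128/15, 0, …
h₀=f+g: left-lcm gives L₀, ord ≤ 3.
L = (560 + 4608·x + 1664·x^2 + 6144·x^3 + 10240·x^4 + 16384·x^5) + (-208 + 272·x + 896·x^2 - 1408·x^3 - 1536·x^4 + 6144·x^5 + 8192·x^6)·Dx + (35 + 288·x + 104·x^2 + 384·x^3 + 640·x^4 + 1024·x^5)·Dx^2 + (-13 + 17·x + 56·x^2 - 88·x^3 - 96·x^4 + 384·x^5 + 512·x^6)·Dx^3  (order 3).
h: a_k = 3, 7, 15, 49/3, 87, 3053/15, 543, …
ICs: h(0) = 3, h′(0) = 7, h′′(0) = 30.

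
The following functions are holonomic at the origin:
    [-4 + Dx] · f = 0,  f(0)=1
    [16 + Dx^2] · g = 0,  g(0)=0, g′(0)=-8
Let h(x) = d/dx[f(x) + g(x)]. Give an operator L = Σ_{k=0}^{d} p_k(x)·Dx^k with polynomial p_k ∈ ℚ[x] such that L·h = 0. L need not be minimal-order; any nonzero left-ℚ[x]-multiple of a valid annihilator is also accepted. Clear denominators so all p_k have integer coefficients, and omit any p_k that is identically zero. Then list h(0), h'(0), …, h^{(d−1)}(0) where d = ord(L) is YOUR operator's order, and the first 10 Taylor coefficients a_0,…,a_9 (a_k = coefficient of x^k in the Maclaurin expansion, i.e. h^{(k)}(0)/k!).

L = 64 - 16·Dx + 4·Dx^2 - Dx^3  (order 3).
h: a_k = -4, 16, 96, 128/3, -128/3, 512/15, 1024/15, 4096/315, -2048/315, 8192/2835, …
ICs: h(0) = -4, h′(0) = 16, h′′(0) = 192.

f: a_k = 1, 4, 8, 32/3, 32/3, 128/15, 256/45, 1024/315, 512/315, 2048/2835, …
g: a_k = 0, -8, 0, 64/3, 0, -256/15, 0, 2048/315, 0, -4096/2835, …
Sum ⇒ L₀ = lclm(L_f,L_g) in ℚ(x)⟨Dx⟩.
Differentiate: ansatz ord ≤ ord L₀ ⇒ L.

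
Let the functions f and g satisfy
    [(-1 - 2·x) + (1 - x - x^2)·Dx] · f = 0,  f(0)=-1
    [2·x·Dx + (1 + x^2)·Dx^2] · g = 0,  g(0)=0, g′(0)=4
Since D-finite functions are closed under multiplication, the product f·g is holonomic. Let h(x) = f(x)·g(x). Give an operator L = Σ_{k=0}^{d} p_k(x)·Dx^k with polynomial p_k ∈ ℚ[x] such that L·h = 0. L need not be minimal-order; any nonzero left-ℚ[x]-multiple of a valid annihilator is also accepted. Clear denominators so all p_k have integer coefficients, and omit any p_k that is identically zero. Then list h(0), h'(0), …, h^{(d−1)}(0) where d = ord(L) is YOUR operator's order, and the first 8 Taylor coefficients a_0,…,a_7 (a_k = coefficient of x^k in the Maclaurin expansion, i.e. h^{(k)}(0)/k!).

L = (2 + 2·x + 6·x^2) + (2 + 2·x + 4·x^2 + 6·x^3)·Dx + (-1 + x + x^3 + x^4)·Dx^2  (order 2).
h: a_k = 0, -4, -4, -20/3, -32/3, -272/15, -144/5, -4868/105, …
ICs: h(0) = 0, h′(0) = -4.

f: a_k = -1, -1, -2, -3, -5, -8, -13, -21, …
g: a_k = 0, 4, 0, -4/3, 0, 4/5, 0, -4/7, …
f·g: L₀ = L_f ⊗_s L_g, ord ≤ 1·2.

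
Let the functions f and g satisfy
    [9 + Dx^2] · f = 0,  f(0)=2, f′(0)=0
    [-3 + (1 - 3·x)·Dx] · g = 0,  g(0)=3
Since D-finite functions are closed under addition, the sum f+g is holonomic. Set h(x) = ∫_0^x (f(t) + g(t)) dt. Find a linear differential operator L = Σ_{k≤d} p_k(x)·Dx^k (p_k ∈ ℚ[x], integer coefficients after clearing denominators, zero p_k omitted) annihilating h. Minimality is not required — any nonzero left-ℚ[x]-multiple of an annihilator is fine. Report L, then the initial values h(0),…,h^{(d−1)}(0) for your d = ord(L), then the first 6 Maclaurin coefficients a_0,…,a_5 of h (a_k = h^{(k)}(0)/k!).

f: a_k = 2, 0, -9, 0, 27/4, 0, …
g: a_k = 3, 9, 27, 81, 243, 729, …
Sum ⇒ L₀ = lclm(L_f,L_g) in ℚ(x)⟨Dx⟩.
h=∫₀ˣh₀: take L = L₀·Dx.
L = (-63 + 54·x - 81·x^2)·Dx + (9 - 45·x + 81·x^2 - 81·x^3)·Dx^2 + (-7 + 6·x - 9·x^2)·Dx^3 + (1 - 5·x + 9·x^2 - 9·x^3)·Dx^4  (order 4).
h: a_k = 0, 5, 9/2, 6, 81/4, 999/20, …
ICs: h(0) = 0, h′(0) = 5, h′′(0) = 9, h′′′(0) = 36.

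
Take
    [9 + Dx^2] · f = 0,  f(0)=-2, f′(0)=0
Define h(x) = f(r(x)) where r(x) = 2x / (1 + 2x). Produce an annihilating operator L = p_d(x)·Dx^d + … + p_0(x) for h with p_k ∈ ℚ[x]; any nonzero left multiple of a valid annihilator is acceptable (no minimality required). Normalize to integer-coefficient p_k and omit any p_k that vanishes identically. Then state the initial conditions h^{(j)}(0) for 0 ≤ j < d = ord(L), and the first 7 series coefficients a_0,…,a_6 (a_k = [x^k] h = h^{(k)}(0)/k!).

L = 36 + (4 + 24·x + 48·x^2 + 32·x^3)·Dx + (1 + 8·x + 24·x^2 + 32·x^3 + 16·x^4)·Dx^2  (order 2).
h: a_k = -2, 0, 36, -144, 324, -288, -6552/5, …
ICs: h(0) = -2, h′(0) = 0.

f: a_k = -2, 0, 9, 0, -27/4, 0, 81/40, …
f∘r: x↦r, Dx↦Dx/r' in L_f ⇒ L₀.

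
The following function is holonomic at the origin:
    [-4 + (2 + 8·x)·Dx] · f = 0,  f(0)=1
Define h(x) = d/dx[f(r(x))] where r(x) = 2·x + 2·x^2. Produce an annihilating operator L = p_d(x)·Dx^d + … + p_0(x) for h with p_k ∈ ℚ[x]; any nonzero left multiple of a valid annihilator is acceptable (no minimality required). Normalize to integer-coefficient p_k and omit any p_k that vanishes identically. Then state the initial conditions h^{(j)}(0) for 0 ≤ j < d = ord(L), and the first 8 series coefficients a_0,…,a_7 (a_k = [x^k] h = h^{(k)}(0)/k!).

L = -2 + (-1 - 10·x - 24·x^2 - 16·x^3)·Dx  (order 1).
h: a_k = 4, -8, 48, -288, 1760, -10944, 68992, -439552, …
ICs: h(0) = 4.

f: a_k = 1, 2, -2, 4, -10, 28, -84, 264, …
f∘r: x↦r, Dx↦Dx/r' in L_f ⇒ L₀.
Differentiate: ansatz ord ≤ ord L₀ ⇒ L.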